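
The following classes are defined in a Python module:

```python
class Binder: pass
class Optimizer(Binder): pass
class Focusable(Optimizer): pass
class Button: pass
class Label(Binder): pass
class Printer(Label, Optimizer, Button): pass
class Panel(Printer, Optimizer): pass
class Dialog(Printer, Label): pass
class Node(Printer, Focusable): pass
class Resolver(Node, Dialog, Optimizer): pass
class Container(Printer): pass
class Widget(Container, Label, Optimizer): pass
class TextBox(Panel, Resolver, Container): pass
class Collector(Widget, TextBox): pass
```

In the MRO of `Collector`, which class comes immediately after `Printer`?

Label

L[Collector] = Collector + merge(L[Widget], L[TextBox], [Widget TextBox])
  take Widget:  [Widget Container Printer Label Optimizer Binder Button object] + [TextBox Panel Resolver Node Dialog Container Printer Label Focusable Optimizer Binder Button object] + [Widget TextBox]
  take TextBox:  [Container Printer Label Optimizer Binder Button object] + [TextBox Panel Resolver Node Dialog Container Printer Label Focusable Optimizer Binder Button object] + [TextBox]
  take Panel:  [Container Printer Label Optimizer Binder Button object] + [Panel Resolver Node Dialog Container Printer Label Focusable Optimizer Binder Button object]
  take Resolver:  [Container Printer Label Optimizer Binder Button object] + [Resolver Node Dialog Container Printer Label Focusable Optimizer Binder Button object]
  take Node:  [Container Printer Label Optimizer Binder Button object] + [Node Dialog Container Printer Label Focusable Optimizer Binder Button object]
  take Dialog:  [Container Printer Label Optimizer Binder Button object] + [Dialog Container Printer Label Focusable Optimizer Binder Button object]
  take Container:  [Container Printer Label Optimizer Binder Button object] + [Container Printer Label Focusable Optimizer Binder Button object]
  take Printer:  [Printer Label Optimizer Binder Button object] + [Printer Label Focusable Optimizer Binder Button object]
  take Label:  [Label Optimizer Binder Button object] + [Label Focusable Optimizer Binder Button object]
  take Focusable:  [Optimizer Binder Button object] + [Focusable Optimizer Binder Button object]
  take Optimizer:  [Optimizer Binder Button object] + [Optimizer Binder Button object]
  take Binder:  [Binder Button object] + [Binder Button object]
  take Button:  [Button object] + [Button object]
  take object:  [object] + [object]
MRO: Collector Widget TextBox Panel Resolver Node Dialog Container Printer Label Focusable Optimizer Binder Button object
Printer is at position 8; next is Label.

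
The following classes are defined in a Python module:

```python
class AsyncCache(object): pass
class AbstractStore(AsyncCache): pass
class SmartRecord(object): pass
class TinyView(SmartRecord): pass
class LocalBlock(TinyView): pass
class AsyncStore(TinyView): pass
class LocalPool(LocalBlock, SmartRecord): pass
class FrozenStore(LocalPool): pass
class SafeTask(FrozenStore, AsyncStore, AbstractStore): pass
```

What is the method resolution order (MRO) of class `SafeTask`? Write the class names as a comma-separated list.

L[SafeTask] = SafeTask + merge(L[FrozenStore], L[AsyncStore], L[AbstractStore], [FrozenStore AsyncStore AbstractStore])
  take FrozenStore:  [FrozenStore LocalPool LocalBlock TinyView SmartRecord object] + [AsyncStore TinyView SmartRecord object] + [AbstractStore AsyncCache object] + [FrozenStore AsyncStore AbstractStore]
  take LocalPool:  [LocalPool LocalBlock TinyView SmartRecord object] + [AsyncStore TinyView SmartRecord object] + [AbstractStore AsyncCache object] + [AsyncStore AbstractStore]
  take LocalBlock:  [LocalBlock TinyView SmartRecord object] + [AsyncStore TinyView SmartRecord object] + [AbstractStore AsyncCache object] + [AsyncStore AbstractStore]
  take AsyncStore:  [TinyView SmartRecord object] + [AsyncStore TinyView SmartRecord object] + [AbstractStore AsyncCache object] + [AsyncStore AbstractStore]
  take TinyView:  [TinyView SmartRecord object] + [TinyView SmartRecord object] + [AbstractStore AsyncCache object] + [AbstractStore]
  take SmartRecord:  [SmartRecord object] + [SmartRecord object] + [AbstractStore AsyncCache object] + [AbstractStore]
  take AbstractStore:  [object] + [object] + [AbstractStore AsyncCache object] + [AbstractStore]
  take AsyncCache:  [object] + [object] + [AsyncCache object]
  take object:  [object] + [object] + [object]

SafeTask, FrozenStore, LocalPool, LocalBlock, AsyncStore, TinyView, SmartRecord, AbstractStore, AsyncCache, object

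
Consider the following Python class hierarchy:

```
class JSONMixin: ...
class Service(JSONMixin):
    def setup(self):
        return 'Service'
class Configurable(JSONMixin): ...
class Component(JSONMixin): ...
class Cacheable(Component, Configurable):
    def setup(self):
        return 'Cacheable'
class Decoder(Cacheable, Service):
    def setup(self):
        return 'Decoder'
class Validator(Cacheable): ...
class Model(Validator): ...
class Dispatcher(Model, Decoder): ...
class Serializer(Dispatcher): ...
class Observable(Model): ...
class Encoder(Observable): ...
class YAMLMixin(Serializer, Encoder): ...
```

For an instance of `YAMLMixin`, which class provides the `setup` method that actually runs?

Decoder

L[YAMLMixin] = YAMLMixin + merge(L[Serializer], L[Encoder], [Serializer Encoder])
  take Serializer:  [Serializer Dispatcher Model Validator Decoder Cacheable Component Configurable Service JSONMixin object] + [Encoder Observable Model Validator Cacheable Component Configurable JSONMixin object] + [Serializer Encoder]
  take Dispatcher:  [Dispatcher Model Validator Decoder Cacheable Component Configurable Service JSONMixin object] + [Encoder Observable Model Validator Cacheable Component Configurable JSONMixin object] + [Encoder]
  take Encoder:  [Model Validator Decoder Cacheable Component Configurable Service JSONMixin object] + [Encoder Observable Model Validator Cacheable Component Configurable JSONMixin object] + [Encoder]
  take Observable:  [Model Validator Decoder Cacheable Component Configurable Service JSONMixin object] + [Observable Model Validator Cacheable Component Configurable JSONMixin object]
  take Model:  [Model Validator Decoder Cacheable Component Configurable Service JSONMixin object] + [Model Validator Cacheable Component Configurable JSONMixin object]
  take Validator:  [Validator Decoder Cacheable Component Configurable Service JSONMixin object] + [Validator Cacheable Component Configurable JSONMixin object]
  take Decoder:  [Decoder Cacheable Component Configurable Service JSONMixin object] + [Cacheable Component Configurable JSONMixin object]
  take Cacheable:  [Cacheable Component Configurable Service JSONMixin object] + [Cacheable Component Configurable JSONMixin object]
  take Component:  [Component Configurable Service JSONMixin object] + [Component Configurable JSONMixin object]
  take Configurable:  [Configurable Service JSONMixin object] + [Configurable JSONMixin object]
  take Service:  [Service JSONMixin object] + [JSONMixin object]
  take JSONMixin:  [JSONMixin object] + [JSONMixin object]
  take object:  [object] + [object]
MRO: YAMLMixin Serializer Dispatcher Encoder Observable Model Validator Decoder Cacheable Component Configurable Service JSONMixin object
setup is defined in: Cacheable, Decoder, Service. First along the MRO is Decoder.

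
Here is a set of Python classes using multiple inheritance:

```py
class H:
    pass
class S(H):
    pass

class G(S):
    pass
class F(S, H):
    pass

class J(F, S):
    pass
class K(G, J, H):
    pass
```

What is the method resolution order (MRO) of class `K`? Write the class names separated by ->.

K -> G -> J -> F -> S -> H -> object

L[K] = K + merge(L[G], L[J], L[H], [G J H])
  take G:  [G S H object] + [J F S H object] + [H object] + [G J H]
  take J:  [S H object] + [J F S H object] + [H object] + [J H]
  take F:  [S H object] + [F S H object] + [H object] + [H]
  take S:  [S H object] + [S H object] + [H object] + [H]
  take H:  [H object] + [H object] + [H object] + [H]
  take object:  [object] + [object] + [object]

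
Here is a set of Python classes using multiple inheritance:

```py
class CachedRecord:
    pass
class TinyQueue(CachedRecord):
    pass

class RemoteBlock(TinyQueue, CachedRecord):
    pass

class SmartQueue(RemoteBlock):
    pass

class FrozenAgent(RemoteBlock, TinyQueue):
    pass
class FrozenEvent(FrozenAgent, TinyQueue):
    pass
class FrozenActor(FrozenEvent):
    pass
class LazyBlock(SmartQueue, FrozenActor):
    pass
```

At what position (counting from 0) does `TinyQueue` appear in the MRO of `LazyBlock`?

L[LazyBlock] = LazyBlock + merge(L[SmartQueue], L[FrozenActor], [SmartQueue FrozenActor])
  take SmartQueue:  [SmartQueue RemoteBlock TinyQueue CachedRecord object] + [FrozenActor FrozenEvent FrozenAgent RemoteBlock TinyQueue CachedRecord object] + [SmartQueue FrozenActor]
  take FrozenActor:  [RemoteBlock TinyQueue CachedRecord object] + [FrozenActor FrozenEvent FrozenAgent RemoteBlock TinyQueue CachedRecord object] + [FrozenActor]
  take FrozenEvent:  [RemoteBlock TinyQueue CachedRecord object] + [FrozenEvent FrozenAgent RemoteBlock TinyQueue CachedRecord object]
  take FrozenAgent:  [RemoteBlock TinyQueue CachedRecord object] + [FrozenAgent RemoteBlock TinyQueue CachedRecord object]
  take RemoteBlock:  [RemoteBlock TinyQueue CachedRecord object] + [RemoteBlock TinyQueue CachedRecord object]
  take TinyQueue:  [TinyQueue CachedRecord object] + [TinyQueue CachedRecord object]
  take CachedRecord:  [CachedRecord object] + [CachedRecord object]
  take object:  [object] + [object]
MRO: LazyBlock SmartQueue FrozenActor FrozenEvent FrozenAgent RemoteBlock TinyQueue CachedRecord object
TinyQueue sits at index 6.

6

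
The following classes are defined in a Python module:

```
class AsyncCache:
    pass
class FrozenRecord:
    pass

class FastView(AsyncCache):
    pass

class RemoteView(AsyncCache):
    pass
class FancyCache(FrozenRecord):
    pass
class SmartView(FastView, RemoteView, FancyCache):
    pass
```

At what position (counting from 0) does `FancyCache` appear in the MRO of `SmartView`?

4

L[SmartView] = SmartView + merge(L[FastView], L[RemoteView], L[FancyCache], [FastView RemoteView FancyCache])
  take FastView:  [FastView AsyncCache object] + [RemoteView AsyncCache object] + [FancyCache FrozenRecord object] + [FastView RemoteView FancyCache]
  take RemoteView:  [AsyncCache object] + [RemoteView AsyncCache object] + [FancyCache FrozenRecord object] + [RemoteView FancyCache]
  take AsyncCache:  [AsyncCache object] + [AsyncCache object] + [FancyCache FrozenRecord object] + [FancyCache]
  take FancyCache:  [object] + [object] + [FancyCache FrozenRecord object] + [FancyCache]
  take FrozenRecord:  [object] + [object] + [FrozenRecord object]
  take object:  [object] + [object] + [object]
MRO: SmartView FastView RemoteView AsyncCache FancyCache FrozenRecord object
FancyCache sits at index 4.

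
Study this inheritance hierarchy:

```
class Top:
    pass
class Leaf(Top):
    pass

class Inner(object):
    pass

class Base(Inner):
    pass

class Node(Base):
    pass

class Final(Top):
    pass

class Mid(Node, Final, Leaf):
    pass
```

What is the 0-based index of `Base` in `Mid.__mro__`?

L[Mid] = Mid + merge(L[Node], L[Final], L[Leaf], [Node Final Leaf])
  take Node:  [Node Base Inner object] + [Final Top object] + [Leaf Top object] + [Node Final Leaf]
  take Base:  [Base Inner object] + [Final Top object] + [Leaf Top object] + [Final Leaf]
  take Inner:  [Inner object] + [Final Top object] + [Leaf Top object] + [Final Leaf]
  take Final:  [object] + [Final Top object] + [Leaf Top object] + [Final Leaf]
  take Leaf:  [object] + [Top object] + [Leaf Top object] + [Leaf]
  take Top:  [object] + [Top object] + [Top object]
  take object:  [object] + [object] + [object]
MRO: Mid Node Base Inner Final Leaf Top object
Base sits at index 2.

2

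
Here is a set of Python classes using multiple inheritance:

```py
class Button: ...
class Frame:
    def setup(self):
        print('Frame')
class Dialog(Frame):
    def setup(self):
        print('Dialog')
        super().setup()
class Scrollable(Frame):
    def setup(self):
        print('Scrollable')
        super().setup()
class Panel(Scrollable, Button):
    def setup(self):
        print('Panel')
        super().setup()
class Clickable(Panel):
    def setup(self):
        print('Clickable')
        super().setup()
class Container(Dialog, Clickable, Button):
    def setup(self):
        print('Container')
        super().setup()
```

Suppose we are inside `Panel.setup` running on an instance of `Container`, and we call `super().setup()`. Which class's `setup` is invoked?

L[Container] = Container + merge(L[Dialog], L[Clickable], L[Button], [Dialog Clickable Button])
  take Dialog:  [Dialog Frame object] + [Clickable Panel Scrollable Frame Button object] + [Button object] + [Dialog Clickable Button]
  take Clickable:  [Frame object] + [Clickable Panel Scrollable Frame Button object] + [Button object] + [Clickable Button]
  take Panel:  [Frame object] + [Panel Scrollable Frame Button object] + [Button object] + [Button]
  take Scrollable:  [Frame object] + [Scrollable Frame Button object] + [Button object] + [Button]
  take Frame:  [Frame object] + [Frame Button object] + [Button object] + [Button]
  take Button:  [object] + [Button object] + [Button object] + [Button]
  take object:  [object] + [object] + [object]
MRO: Container Dialog Clickable Panel Scrollable Frame Button object
super() in Panel.setup on a Container instance goes to the class after Panel in Container's MRO: Scrollable.

Scrollable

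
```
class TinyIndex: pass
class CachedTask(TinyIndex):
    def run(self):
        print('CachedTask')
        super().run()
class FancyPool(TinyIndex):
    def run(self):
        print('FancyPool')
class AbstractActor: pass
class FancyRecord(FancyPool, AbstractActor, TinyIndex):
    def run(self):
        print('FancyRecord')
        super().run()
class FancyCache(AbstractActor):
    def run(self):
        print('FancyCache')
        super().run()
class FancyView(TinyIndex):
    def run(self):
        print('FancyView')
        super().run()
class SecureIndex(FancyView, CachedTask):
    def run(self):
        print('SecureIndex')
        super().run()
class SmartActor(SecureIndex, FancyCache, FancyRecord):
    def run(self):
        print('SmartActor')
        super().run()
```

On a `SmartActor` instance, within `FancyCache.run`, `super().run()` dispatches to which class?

L[SmartActor] = SmartActor + merge(L[SecureIndex], L[FancyCache], L[FancyRecord], [SecureIndex FancyCache FancyRecord])
  take SecureIndex:  [SecureIndex FancyView CachedTask TinyIndex object] + [FancyCache AbstractActor object] + [FancyRecord FancyPool AbstractActor TinyIndex object] + [SecureIndex FancyCache FancyRecord]
  take FancyView:  [FancyView CachedTask TinyIndex object] + [FancyCache AbstractActor object] + [FancyRecord FancyPool AbstractActor TinyIndex object] + [FancyCache FancyRecord]
  take CachedTask:  [CachedTask TinyIndex object] + [FancyCache AbstractActor object] + [FancyRecord FancyPool AbstractActor TinyIndex object] + [FancyCache FancyRecord]
  take FancyCache:  [TinyIndex object] + [FancyCache AbstractActor object] + [FancyRecord FancyPool AbstractActor TinyIndex object] + [FancyCache FancyRecord]
  take FancyRecord:  [TinyIndex object] + [AbstractActor object] + [FancyRecord FancyPool AbstractActor TinyIndex object] + [FancyRecord]
  take FancyPool:  [TinyIndex object] + [AbstractActor object] + [FancyPool AbstractActor TinyIndex object]
  take AbstractActor:  [TinyIndex object] + [AbstractActor object] + [AbstractActor TinyIndex object]
  take TinyIndex:  [TinyIndex object] + [object] + [TinyIndex object]
  take object:  [object] + [object] + [object]
MRO: SmartActor SecureIndex FancyView CachedTask FancyCache FancyRecord FancyPool AbstractActor TinyIndex object
super() in FancyCache.run on a SmartActor instance goes to the class after FancyCache in SmartActor's MRO: FancyRecord.

FancyRecord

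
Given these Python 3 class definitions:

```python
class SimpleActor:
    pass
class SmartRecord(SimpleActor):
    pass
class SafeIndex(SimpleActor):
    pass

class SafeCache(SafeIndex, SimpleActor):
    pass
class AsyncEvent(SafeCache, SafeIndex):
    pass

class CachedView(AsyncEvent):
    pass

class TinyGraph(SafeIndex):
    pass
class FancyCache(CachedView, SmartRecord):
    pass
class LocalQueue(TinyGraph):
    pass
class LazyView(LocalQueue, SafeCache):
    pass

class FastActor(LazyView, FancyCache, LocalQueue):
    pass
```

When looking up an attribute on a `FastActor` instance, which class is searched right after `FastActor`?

L[FastActor] = FastActor + merge(L[LazyView], L[FancyCache], L[LocalQueue], [LazyView FancyCache LocalQueue])
  take LazyView:  [LazyView LocalQueue TinyGraph SafeCache SafeIndex SimpleActor object] + [FancyCache CachedView AsyncEvent SafeCache SafeIndex SmartRecord SimpleActor object] + [LocalQueue TinyGraph SafeIndex SimpleActor object] + [LazyView FancyCache LocalQueue]
  take FancyCache:  [LocalQueue TinyGraph SafeCache SafeIndex SimpleActor object] + [FancyCache CachedView AsyncEvent SafeCache SafeIndex SmartRecord SimpleActor object] + [LocalQueue TinyGraph SafeIndex SimpleActor object] + [FancyCache LocalQueue]
  take LocalQueue:  [LocalQueue TinyGraph SafeCache SafeIndex SimpleActor object] + [CachedView AsyncEvent SafeCache SafeIndex SmartRecord SimpleActor object] + [LocalQueue TinyGraph SafeIndex SimpleActor object] + [LocalQueue]
  take TinyGraph:  [TinyGraph SafeCache SafeIndex SimpleActor object] + [CachedView AsyncEvent SafeCache SafeIndex SmartRecord SimpleActor object] + [TinyGraph SafeIndex SimpleActor object]
  take CachedView:  [SafeCache SafeIndex SimpleActor object] + [CachedView AsyncEvent SafeCache SafeIndex SmartRecord SimpleActor object] + [SafeIndex SimpleActor object]
  take AsyncEvent:  [SafeCache SafeIndex SimpleActor object] + [AsyncEvent SafeCache SafeIndex SmartRecord SimpleActor object] + [SafeIndex SimpleActor object]
  take SafeCache:  [SafeCache SafeIndex SimpleActor object] + [SafeCache SafeIndex SmartRecord SimpleActor object] + [SafeIndex SimpleActor object]
  take SafeIndex:  [SafeIndex SimpleActor object] + [SafeIndex SmartRecord SimpleActor object] + [SafeIndex SimpleActor object]
  take SmartRecord:  [SimpleActor object] + [SmartRecord SimpleActor object] + [SimpleActor object]
  take SimpleActor:  [SimpleActor object] + [SimpleActor object] + [SimpleActor object]
  take object:  [object] + [object] + [object]
MRO: FastActor LazyView FancyCache LocalQueue TinyGraph CachedView AsyncEvent SafeCache SafeIndex SmartRecord SimpleActor object
FastActor is at position 0; next is LazyView.

LazyView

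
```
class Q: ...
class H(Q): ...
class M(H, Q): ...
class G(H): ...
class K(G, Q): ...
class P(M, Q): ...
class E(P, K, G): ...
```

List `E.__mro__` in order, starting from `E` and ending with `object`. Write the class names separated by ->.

L[E] = E + merge(L[P], L[K], L[G], [P K G])
  take P:  [P M H Q object] + [K G H Q object] + [G H Q object] + [P K G]
  take M:  [M H Q object] + [K G H Q object] + [G H Q object] + [K G]
  take K:  [H Q object] + [K G H Q object] + [G H Q object] + [K G]
  take G:  [H Q object] + [G H Q object] + [G H Q object] + [G]
  take H:  [H Q object] + [H Q object] + [H Q object]
  take Q:  [Q object] + [Q object] + [Q object]
  take object:  [object] + [object] + [object]

E -> P -> M -> K -> G -> H -> Q -> object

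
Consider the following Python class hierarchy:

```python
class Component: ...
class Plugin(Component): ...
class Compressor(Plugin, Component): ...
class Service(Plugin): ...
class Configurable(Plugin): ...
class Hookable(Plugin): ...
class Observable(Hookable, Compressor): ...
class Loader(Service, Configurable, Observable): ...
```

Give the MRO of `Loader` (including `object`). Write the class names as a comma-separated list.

L[Loader] = Loader + merge(L[Service], L[Configurable], L[Observable], [Service Configurable Observable])
  take Service:  [Service Plugin Component object] + [Configurable Plugin Component object] + [Observable Hookable Compressor Plugin Component object] + [Service Configurable Observable]
  take Configurable:  [Plugin Component object] + [Configurable Plugin Component object] + [Observable Hookable Compressor Plugin Component object] + [Configurable Observable]
  take Observable:  [Plugin Component object] + [Plugin Component object] + [Observable Hookable Compressor Plugin Component object] + [Observable]
  take Hookable:  [Plugin Component object] + [Plugin Component object] + [Hookable Compressor Plugin Component object]
  take Compressor:  [Plugin Component object] + [Plugin Component object] + [Compressor Plugin Component object]
  take Plugin:  [Plugin Component object] + [Plugin Component object] + [Plugin Component object]
  take Component:  [Component object] + [Component object] + [Component object]
  take object:  [object] + [object] + [object]

Loader, Service, Configurable, Observable, Hookable, Compressor, Plugin, Component, object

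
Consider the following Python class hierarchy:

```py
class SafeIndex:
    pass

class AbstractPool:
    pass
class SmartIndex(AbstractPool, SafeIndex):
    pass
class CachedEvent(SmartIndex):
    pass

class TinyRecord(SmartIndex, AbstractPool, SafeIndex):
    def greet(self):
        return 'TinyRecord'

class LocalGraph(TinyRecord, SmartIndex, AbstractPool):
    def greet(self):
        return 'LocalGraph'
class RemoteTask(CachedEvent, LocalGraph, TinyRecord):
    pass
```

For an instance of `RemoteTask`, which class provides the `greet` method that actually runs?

L[RemoteTask] = RemoteTask + merge(L[CachedEvent], L[LocalGraph], L[TinyRecord], [CachedEvent LocalGraph TinyRecord])
  take CachedEvent:  [CachedEvent SmartIndex AbstractPool SafeIndex object] + [LocalGraph TinyRecord SmartIndex AbstractPool SafeIndex object] + [TinyRecord SmartIndex AbstractPool SafeIndex object] + [CachedEvent LocalGraph TinyRecord]
  take LocalGraph:  [SmartIndex AbstractPool SafeIndex object] + [LocalGraph TinyRecord SmartIndex AbstractPool SafeIndex object] + [TinyRecord SmartIndex AbstractPool SafeIndex object] + [LocalGraph TinyRecord]
  take TinyRecord:  [SmartIndex AbstractPool SafeIndex object] + [TinyRecord SmartIndex AbstractPool SafeIndex object] + [TinyRecord SmartIndex AbstractPool SafeIndex object] + [TinyRecord]
  take SmartIndex:  [SmartIndex AbstractPool SafeIndex object] + [SmartIndex AbstractPool SafeIndex object] + [SmartIndex AbstractPool SafeIndex object]
  take AbstractPool:  [AbstractPool SafeIndex object] + [AbstractPool SafeIndex object] + [AbstractPool SafeIndex object]
  take SafeIndex:  [SafeIndex object] + [SafeIndex object] + [SafeIndex object]
  take object:  [object] + [object] + [object]
MRO: RemoteTask CachedEvent LocalGraph TinyRecord SmartIndex AbstractPool SafeIndex object
greet is defined in: LocalGraph, TinyRecord. First along the MRO is LocalGraph.

LocalGraph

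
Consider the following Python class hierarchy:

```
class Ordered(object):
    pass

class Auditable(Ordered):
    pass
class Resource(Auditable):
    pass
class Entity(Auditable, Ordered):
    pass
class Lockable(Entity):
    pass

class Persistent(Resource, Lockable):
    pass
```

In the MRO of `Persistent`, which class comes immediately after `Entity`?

Auditable

L[Persistent] = Persistent + merge(L[Resource], L[Lockable], [Resource Lockable])
  take Resource:  [Resource Auditable Ordered object] + [Lockable Entity Auditable Ordered object] + [Resource Lockable]
  take Lockable:  [Auditable Ordered object] + [Lockable Entity Auditable Ordered object] + [Lockable]
  take Entity:  [Auditable Ordered object] + [Entity Auditable Ordered object]
  take Auditable:  [Auditable Ordered object] + [Auditable Ordered object]
  take Ordered:  [Ordered object] + [Ordered object]
  take object:  [object] + [object]
MRO: Persistent Resource Lockable Entity Auditable Ordered object
Entity is at position 3; next is Auditable.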